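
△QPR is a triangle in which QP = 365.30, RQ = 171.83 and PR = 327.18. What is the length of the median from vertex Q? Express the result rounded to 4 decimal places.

Median from Q: ½√(2·RQ² + 2·QP² − PR²) ≈ 233.93.

m_Q ≈ 233.9298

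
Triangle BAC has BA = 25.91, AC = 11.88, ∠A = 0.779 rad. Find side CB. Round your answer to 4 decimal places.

By the law of cosines, CB² = BA² + AC² − 2·BA·AC·cos A = 374.38, so CB ≈ 19.349.

19.3488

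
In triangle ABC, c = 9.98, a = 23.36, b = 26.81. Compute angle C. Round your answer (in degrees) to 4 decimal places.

∠C ≈ 21.5675°

By the law of cosines, cos C = (a² + b² − c²) / (2·a·b) ≈ 0.92999, so ∠C ≈ 21.57°.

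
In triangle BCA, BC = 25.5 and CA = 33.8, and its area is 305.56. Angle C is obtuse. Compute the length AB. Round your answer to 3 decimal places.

54.848

From area = ½·BC·CA·sin C, we get sin C = 2·area/(BC·CA) ≈ 0.70904.
Taking the obtuse solution, ∠C ≈ 134.84°.
Law of cosines then gives AB ≈ 54.848.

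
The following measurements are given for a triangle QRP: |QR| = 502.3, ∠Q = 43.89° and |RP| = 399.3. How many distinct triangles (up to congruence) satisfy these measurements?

|QR|·sin Q = 502.3·sin(43.89°) ≈ 348.2.
Since |QR| sin Q < |RP| < |QR| (348.2 < 399.3 < 502.3), two triangles exist.

2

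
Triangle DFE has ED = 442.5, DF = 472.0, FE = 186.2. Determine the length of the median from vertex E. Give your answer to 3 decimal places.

Median from E: ½√(2·FE² + 2·ED² − DF²) ≈ 244.01.

m_E ≈ 244.013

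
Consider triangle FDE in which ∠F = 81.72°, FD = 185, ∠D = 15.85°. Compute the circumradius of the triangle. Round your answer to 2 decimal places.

93.31

The third angle is ∠E = 180° − ∠F − ∠D = 82.43°.
Law of sines: DE = FD·sin F/sin E ≈ 184.68.
Law of sines: EF = FD·sin D/sin E ≈ 50.971.
Circumradius = FD/(2 sin E) ≈ 93.313.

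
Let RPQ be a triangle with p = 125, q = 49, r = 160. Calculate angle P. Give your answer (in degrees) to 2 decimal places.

By the law of cosines, cos P = (q² + r² − p²) / (2·q·r) ≈ 0.78929, so ∠P ≈ 37.88°.

∠P ≈ 37.88°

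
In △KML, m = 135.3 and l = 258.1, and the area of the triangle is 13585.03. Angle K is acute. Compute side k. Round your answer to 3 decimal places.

202.599

From area = ½·m·l·sin K, we get sin K = 2·area/(m·l) ≈ 0.77805.
Taking the acute solution, ∠K ≈ 51.08°.
Law of cosines then gives k ≈ 202.6.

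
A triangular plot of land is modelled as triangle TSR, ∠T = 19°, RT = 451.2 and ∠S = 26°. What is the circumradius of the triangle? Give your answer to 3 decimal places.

The third angle is ∠R = 180° − ∠T − ∠S = 135.00°.
Law of sines: SR = RT·sin T/sin S ≈ 335.1.
Law of sines: TS = RT·sin R/sin S ≈ 727.8.
Circumradius = RT/(2 sin S) ≈ 514.63.

514.632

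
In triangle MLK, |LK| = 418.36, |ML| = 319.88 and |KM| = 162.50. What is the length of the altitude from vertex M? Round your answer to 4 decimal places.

111.2485

Semiperimeter s = (418.36 + 162.5 + 319.88)/2 = 450.37.
Heron's formula: area = √(450.37·32.01·287.87·130.49) ≈ 23271.
The altitude from M has length 2·area/|LK| ≈ 111.25.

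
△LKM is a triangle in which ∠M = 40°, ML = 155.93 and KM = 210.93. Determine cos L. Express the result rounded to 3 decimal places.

-0.042

By the law of cosines, LK² = KM² + ML² − 2·KM·ML·cos M = 18415, so LK ≈ 135.7.
Law of cosines again: cos L = (ML² + LK² − KM²)/(2·ML·LK) ≈ -0.04165, so ∠L ≈ 92.39°.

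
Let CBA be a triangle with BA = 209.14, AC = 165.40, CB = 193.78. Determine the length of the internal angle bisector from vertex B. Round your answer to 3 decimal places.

183.570

By the law of cosines, cos B = (CB² + BA² − AC²) / (2·CB·BA) ≈ 0.66539, so ∠B ≈ 48.29°.
The bisector from B has length 2·CB·BA·cos(∠B/2)/(CB+BA) ≈ 183.57.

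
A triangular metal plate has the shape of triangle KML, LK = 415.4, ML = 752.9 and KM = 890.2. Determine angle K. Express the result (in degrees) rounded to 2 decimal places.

By the law of cosines, cos K = (LK² + KM² − ML²) / (2·LK·KM) ≈ 0.53835, so ∠K ≈ 57.43°.

∠K ≈ 57.43°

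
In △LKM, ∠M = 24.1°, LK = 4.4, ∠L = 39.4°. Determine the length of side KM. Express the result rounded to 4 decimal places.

The third angle is ∠K = 180° − ∠M − ∠L = 116.50°.
Law of sines: KM = LK·sin L/sin M ≈ 6.8396.

6.8396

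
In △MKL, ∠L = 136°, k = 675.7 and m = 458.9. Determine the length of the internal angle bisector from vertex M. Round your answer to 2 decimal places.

By the law of cosines, l² = m² + k² − 2·m·k·cos L = 1.1133e+06, so l ≈ 1055.1.
Law of cosines again: cos M = (k² + l² − m²)/(2·k·l) ≈ 0.95327, so ∠M ≈ 17.59°.
The bisector from M has length 2·k·l·cos(∠M/2)/(k+l) ≈ 814.14.

t_M ≈ 814.14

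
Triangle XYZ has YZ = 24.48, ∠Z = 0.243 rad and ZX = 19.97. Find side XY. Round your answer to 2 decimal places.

7.00

By the law of cosines, XY² = YZ² + ZX² − 2·YZ·ZX·cos Z = 49.065, so XY ≈ 7.0047.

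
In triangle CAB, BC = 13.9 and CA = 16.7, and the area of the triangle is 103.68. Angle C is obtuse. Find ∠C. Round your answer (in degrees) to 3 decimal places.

∠C ≈ 116.710°

From area = ½·BC·CA·sin C, we get sin C = 2·area/(BC·CA) ≈ 0.89329.
Taking the obtuse solution, ∠C ≈ 116.71°.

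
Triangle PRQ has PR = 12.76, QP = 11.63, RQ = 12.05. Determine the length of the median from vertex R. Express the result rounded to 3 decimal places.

Median from R: ½√(2·PR² + 2·RQ² − QP²) ≈ 10.963.

m_R ≈ 10.963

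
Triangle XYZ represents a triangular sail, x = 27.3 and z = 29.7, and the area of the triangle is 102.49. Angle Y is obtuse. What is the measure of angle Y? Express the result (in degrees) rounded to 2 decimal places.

∠Y ≈ 165.36°

From area = ½·z·x·sin Y, we get sin Y = 2·area/(z·x) ≈ 0.25281.
Taking the obtuse solution, ∠Y ≈ 165.36°.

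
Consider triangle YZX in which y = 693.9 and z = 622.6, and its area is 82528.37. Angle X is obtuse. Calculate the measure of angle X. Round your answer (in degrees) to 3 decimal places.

157.539

From area = ½·y·z·sin X, we get sin X = 2·area/(y·z) ≈ 0.38206.
Taking the obtuse solution, ∠X ≈ 157.54°.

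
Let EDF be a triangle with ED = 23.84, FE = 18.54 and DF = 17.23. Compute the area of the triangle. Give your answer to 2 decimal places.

Semiperimeter s = (17.23 + 18.54 + 23.84)/2 = 29.805.
Heron's formula: area = √(29.805·12.575·11.265·5.965) ≈ 158.7.

area ≈ 158.70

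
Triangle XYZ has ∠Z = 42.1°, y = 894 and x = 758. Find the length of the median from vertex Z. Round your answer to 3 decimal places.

By the law of cosines, z² = x² + y² − 2·x·y·cos Z = 3.682e+05, so z ≈ 606.79.
Median from Z: ½√(2·x² + 2·y² − z²) ≈ 771.27.

m_Z ≈ 771.266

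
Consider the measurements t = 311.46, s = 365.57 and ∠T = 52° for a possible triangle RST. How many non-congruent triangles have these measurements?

s·sin T = 365.57·sin(52°) ≈ 288.1.
Since s sin T < t < s (288.1 < 311.46 < 365.57), two triangles exist.

2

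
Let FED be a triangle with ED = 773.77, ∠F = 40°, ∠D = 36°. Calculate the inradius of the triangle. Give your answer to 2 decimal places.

The third angle is ∠E = 180° − ∠D − ∠F = 104.00°.
Law of sines: DF = ED·sin E/sin F ≈ 1168.
Law of sines: FE = ED·sin D/sin F ≈ 707.56.
Area = ½·ED·DF·sin D ≈ 2.6561e+05.
Semiperimeter s = (773.77+1168+707.56)/2 = 1324.7.
Inradius = area/s = 2.6561e+05/1324.7 ≈ 200.51.

r ≈ 200.51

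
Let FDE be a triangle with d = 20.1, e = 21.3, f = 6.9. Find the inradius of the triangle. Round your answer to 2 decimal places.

2.87

Semiperimeter s = (6.9 + 20.1 + 21.3)/2 = 24.15.
Heron's formula: area = √(24.15·17.25·4.05·2.85) ≈ 69.343.
Inradius = area/s = 69.343/24.15 ≈ 2.8713.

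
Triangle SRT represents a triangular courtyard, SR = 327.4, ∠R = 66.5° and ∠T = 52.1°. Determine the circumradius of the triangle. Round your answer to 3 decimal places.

The third angle is ∠S = 180° − ∠R − ∠T = 61.40°.
Law of sines: RT = SR·sin S/sin T ≈ 364.29.
Law of sines: TS = SR·sin R/sin T ≈ 380.5.
Circumradius = SR/(2 sin T) ≈ 207.46.

207.456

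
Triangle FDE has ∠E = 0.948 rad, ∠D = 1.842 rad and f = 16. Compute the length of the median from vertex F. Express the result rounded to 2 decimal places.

The third angle is ∠F = π − ∠D − ∠E = 0.352 rad.
Law of sines: d = f·sin D/sin F ≈ 44.76.
Law of sines: e = f·sin E/sin F ≈ 37.736.
Median from F: ½√(2·d² + 2·e² − f²) ≈ 40.617.

m_F ≈ 40.62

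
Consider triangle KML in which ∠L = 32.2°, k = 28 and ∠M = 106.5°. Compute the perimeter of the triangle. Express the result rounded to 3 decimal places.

The third angle is ∠K = 180° − ∠M − ∠L = 41.30°.
Law of sines: m = k·sin M/sin K ≈ 40.677.
Law of sines: l = k·sin L/sin K ≈ 22.607.
Semiperimeter s = (28+40.677+22.607)/2 = 45.642.
Perimeter = 28 + 40.677 + 22.607 = 91.284.

perimeter ≈ 91.284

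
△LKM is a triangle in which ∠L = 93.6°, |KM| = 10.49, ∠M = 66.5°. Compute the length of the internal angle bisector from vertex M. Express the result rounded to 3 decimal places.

t_M ≈ 4.462

The third angle is ∠K = 180° − ∠M − ∠L = 19.90°.
Law of sines: |ML| = |KM|·sin K/sin L ≈ 3.5776.
Law of sines: |LK| = |KM|·sin M/sin L ≈ 9.639.
The bisector from M has length 2·|KM|·|ML|·cos(∠M/2)/(|KM|+|ML|) ≈ 4.4621.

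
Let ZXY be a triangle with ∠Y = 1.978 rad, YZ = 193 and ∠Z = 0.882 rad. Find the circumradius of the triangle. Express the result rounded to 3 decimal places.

The third angle is ∠X = π − ∠Y − ∠Z = 0.282 rad.
Law of sines: XY = YZ·sin Z/sin X ≈ 536.18.
Law of sines: ZX = YZ·sin Y/sin X ≈ 637.74.
Circumradius = YZ/(2 sin X) ≈ 347.26.

347.265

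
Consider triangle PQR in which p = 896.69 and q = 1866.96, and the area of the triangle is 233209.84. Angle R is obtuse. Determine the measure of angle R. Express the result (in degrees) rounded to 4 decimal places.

163.8226

From area = ½·p·q·sin R, we get sin R = 2·area/(p·q) ≈ 0.27861.
Taking the obtuse solution, ∠R ≈ 163.82°.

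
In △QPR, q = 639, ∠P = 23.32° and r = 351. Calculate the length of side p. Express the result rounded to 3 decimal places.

By the law of cosines, p² = r² + q² − 2·r·q·cos P = 1.1959e+05, so p ≈ 345.82.

345.817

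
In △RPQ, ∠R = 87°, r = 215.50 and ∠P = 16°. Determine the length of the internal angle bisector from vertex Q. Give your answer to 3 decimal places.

The third angle is ∠Q = 180° − ∠R − ∠P = 77.00°.
Law of sines: p = r·sin P/sin R ≈ 59.481.
Law of sines: q = r·sin Q/sin R ≈ 210.26.
The bisector from Q has length 2·r·p·cos(∠Q/2)/(r+p) ≈ 72.962.

72.962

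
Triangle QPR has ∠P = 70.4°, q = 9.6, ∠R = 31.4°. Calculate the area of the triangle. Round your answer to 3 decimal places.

23.105

The third angle is ∠Q = 180° − ∠P − ∠R = 78.20°.
Law of sines: p = q·sin P/sin Q ≈ 9.239.
Law of sines: r = q·sin R/sin Q ≈ 5.1097.
Area = ½·q·p·sin R ≈ 23.105.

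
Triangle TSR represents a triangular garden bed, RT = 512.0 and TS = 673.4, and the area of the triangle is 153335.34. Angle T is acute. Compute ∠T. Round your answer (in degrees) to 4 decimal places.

From area = ½·RT·TS·sin T, we get sin T = 2·area/(RT·TS) ≈ 0.88947.
Taking the acute solution, ∠T ≈ 62.81°.

∠T ≈ 62.8062°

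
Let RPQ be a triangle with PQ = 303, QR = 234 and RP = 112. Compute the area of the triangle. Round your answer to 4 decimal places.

Semiperimeter s = (303 + 234 + 112)/2 = 324.5.
Heron's formula: area = √(324.5·21.5·90.5·212.5) ≈ 11583.

11583.2475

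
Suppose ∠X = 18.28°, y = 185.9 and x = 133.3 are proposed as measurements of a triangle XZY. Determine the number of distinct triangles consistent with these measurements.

2

y·sin X = 185.9·sin(18.28°) ≈ 58.31.
Since y sin X < x < y (58.31 < 133.3 < 185.9), two triangles exist.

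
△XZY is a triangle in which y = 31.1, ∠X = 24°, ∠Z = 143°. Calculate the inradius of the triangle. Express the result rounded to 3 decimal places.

r ≈ 6.172

The third angle is ∠Y = 180° − ∠X − ∠Z = 13.00°.
Law of sines: x = y·sin X/sin Y ≈ 56.232.
Law of sines: z = y·sin Z/sin Y ≈ 83.202.
Area = ½·y·x·sin Z ≈ 526.23.
Semiperimeter s = (56.232+83.202+31.1)/2 = 85.267.
Inradius = area/s = 526.23/85.267 ≈ 6.1716.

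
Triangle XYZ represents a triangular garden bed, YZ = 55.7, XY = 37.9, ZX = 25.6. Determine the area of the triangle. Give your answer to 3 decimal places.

Semiperimeter s = (55.7 + 25.6 + 37.9)/2 = 59.6.
Heron's formula: area = √(59.6·3.9·34·21.7) ≈ 414.12.

area ≈ 414.119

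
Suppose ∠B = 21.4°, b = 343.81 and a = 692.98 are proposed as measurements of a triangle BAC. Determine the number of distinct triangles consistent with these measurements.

a·sin B = 692.98·sin(21.4°) ≈ 252.9.
Since a sin B < b < a (252.9 < 343.81 < 692.98), two triangles exist.

2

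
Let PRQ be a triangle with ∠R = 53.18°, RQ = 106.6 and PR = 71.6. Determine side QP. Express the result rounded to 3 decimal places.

85.684

By the law of cosines, QP² = PR² + RQ² − 2·PR·RQ·cos R = 7341.7, so QP ≈ 85.684.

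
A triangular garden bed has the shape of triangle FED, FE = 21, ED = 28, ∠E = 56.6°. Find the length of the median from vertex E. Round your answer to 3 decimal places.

By the law of cosines, DF² = FE² + ED² − 2·FE·ED·cos E = 577.63, so DF ≈ 24.034.
Median from E: ½√(2·FE² + 2·ED² − DF²) ≈ 21.635.

21.635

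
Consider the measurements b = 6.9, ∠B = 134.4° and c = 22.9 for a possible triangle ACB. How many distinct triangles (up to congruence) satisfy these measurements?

c·sin B = 22.9·sin(134.4°) ≈ 16.36.
Since ∠B is not acute, a triangle exists only if b > c; here b ≤ c, so there is no triangle.

0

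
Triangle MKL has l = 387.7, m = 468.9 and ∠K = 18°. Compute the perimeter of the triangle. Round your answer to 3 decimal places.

perimeter ≈ 1012.768

By the law of cosines, k² = l² + m² − 2·l·m·cos K = 24389, so k ≈ 156.17.
Semiperimeter s = (468.9+156.17+387.7)/2 = 506.38.
Perimeter = 468.9 + 156.17 + 387.7 = 1012.8.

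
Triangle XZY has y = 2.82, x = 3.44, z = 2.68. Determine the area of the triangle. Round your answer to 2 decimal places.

3.69

Semiperimeter s = (3.44 + 2.68 + 2.82)/2 = 4.47.
Heron's formula: area = √(4.47·1.03·1.79·1.65) ≈ 3.6876.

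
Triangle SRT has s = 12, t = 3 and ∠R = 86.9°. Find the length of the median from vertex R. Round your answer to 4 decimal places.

6.2629

By the law of cosines, r² = t² + s² − 2·t·s·cos R = 149.11, so r ≈ 12.211.
Median from R: ½√(2·t² + 2·s² − r²) ≈ 6.2629.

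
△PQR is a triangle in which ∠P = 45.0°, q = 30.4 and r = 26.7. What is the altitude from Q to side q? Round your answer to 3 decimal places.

h_Q ≈ 18.880

By the law of cosines, p² = q² + r² − 2·q·r·cos P = 489.16, so p ≈ 22.117.
Area = ½·q·r·sin P ≈ 286.97.
The altitude from Q has length 2·area/q ≈ 18.88.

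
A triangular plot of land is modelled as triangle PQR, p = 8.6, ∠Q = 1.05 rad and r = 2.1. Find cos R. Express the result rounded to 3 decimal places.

0.972

By the law of cosines, q² = r² + p² − 2·r·p·cos Q = 60.398, so q ≈ 7.7716.
Law of cosines again: cos R = (p² + q² − r²)/(2·p·q) ≈ 0.97214, so ∠R ≈ 0.237 rad.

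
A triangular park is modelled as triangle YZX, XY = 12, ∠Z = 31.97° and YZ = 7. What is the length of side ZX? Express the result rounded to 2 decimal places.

Law of sines: sin X = YZ·sin Z/XY ≈ 0.30886.
Since XY ≥ YZ, only the acute value applies: ∠X ≈ 17.99°.
Then ∠Y = 180° − ∠Z − ∠X ≈ 130.04°.
Law of sines gives ZX = XY·sin Y/sin Z ≈ 17.352.

17.35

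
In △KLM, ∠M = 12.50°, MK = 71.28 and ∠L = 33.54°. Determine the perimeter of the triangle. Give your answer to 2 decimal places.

The third angle is ∠K = 180° − ∠L − ∠M = 133.96°.
Law of sines: LM = MK·sin K/sin L ≈ 92.864.
Law of sines: KL = MK·sin M/sin L ≈ 27.923.
Semiperimeter s = (92.864+71.28+27.923)/2 = 96.033.
Perimeter = 92.864 + 71.28 + 27.923 = 192.07.

perimeter ≈ 192.07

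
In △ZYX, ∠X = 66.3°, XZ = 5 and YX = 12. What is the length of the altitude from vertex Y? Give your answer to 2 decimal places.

h_Y ≈ 10.99

By the law of cosines, ZY² = YX² + XZ² − 2·YX·XZ·cos X = 120.77, so ZY ≈ 10.989.
Area = ½·YX·XZ·sin X ≈ 27.47.
The altitude from Y has length 2·area/XZ ≈ 10.988.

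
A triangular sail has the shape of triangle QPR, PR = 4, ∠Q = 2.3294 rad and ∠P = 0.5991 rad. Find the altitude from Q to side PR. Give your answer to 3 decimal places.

The third angle is ∠R = π − ∠Q − ∠P = 0.2131 rad.
Law of sines: RQ = PR·sin P/sin Q ≈ 3.1078.
Law of sines: QP = PR·sin R/sin Q ≈ 1.1655.
Area = ½·PR·RQ·sin R ≈ 1.3145.
The altitude from Q has length 2·area/PR ≈ 0.65724.

h_Q ≈ 0.657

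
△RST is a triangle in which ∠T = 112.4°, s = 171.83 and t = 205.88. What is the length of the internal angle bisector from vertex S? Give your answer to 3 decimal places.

t_S ≈ 89.858

Law of sines: sin S = s·sin T/t ≈ 0.77164.
Since t ≥ s, only the acute value applies: ∠S ≈ 50.50°.
Then ∠R = 180° − ∠T − ∠S ≈ 17.10°.
Law of sines gives r = t·sin R/sin T ≈ 65.473.
The bisector from S has length 2·t·r·cos(∠S/2)/(t+r) ≈ 89.858.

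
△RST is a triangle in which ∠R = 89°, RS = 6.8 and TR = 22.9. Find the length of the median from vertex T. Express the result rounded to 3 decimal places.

23.092

By the law of cosines, ST² = TR² + RS² − 2·TR·RS·cos R = 565.21, so ST ≈ 23.774.
Median from T: ½√(2·ST² + 2·TR² − RS²) ≈ 23.092.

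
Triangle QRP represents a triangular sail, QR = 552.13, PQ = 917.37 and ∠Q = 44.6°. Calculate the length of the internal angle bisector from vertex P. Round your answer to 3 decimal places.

By the law of cosines, RP² = PQ² + QR² − 2·PQ·QR·cos Q = 4.2512e+05, so RP ≈ 652.01.
Law of cosines again: cos P = (RP² + PQ² − QR²)/(2·RP·PQ) ≈ 0.80403, so ∠P ≈ 36.48°.
The bisector from P has length 2·RP·PQ·cos(∠P/2)/(RP+PQ) ≈ 723.95.

t_P ≈ 723.951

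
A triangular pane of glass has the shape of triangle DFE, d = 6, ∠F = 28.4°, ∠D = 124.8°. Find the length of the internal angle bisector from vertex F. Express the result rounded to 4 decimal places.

t_F ≈ 4.1235

The third angle is ∠E = 180° − ∠D − ∠F = 26.80°.
Law of sines: f = d·sin F/sin D ≈ 3.4753.
Law of sines: e = d·sin E/sin D ≈ 3.2945.
The bisector from F has length 2·e·d·cos(∠F/2)/(e+d) ≈ 4.1235.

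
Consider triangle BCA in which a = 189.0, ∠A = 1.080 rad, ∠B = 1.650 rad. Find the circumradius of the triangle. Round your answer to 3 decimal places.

107.148

The third angle is ∠C = π − ∠A − ∠B = 0.412 rad.
Law of sines: b = a·sin B/sin A ≈ 213.62.
Law of sines: c = a·sin C/sin A ≈ 85.733.
Circumradius = a/(2 sin A) ≈ 107.15.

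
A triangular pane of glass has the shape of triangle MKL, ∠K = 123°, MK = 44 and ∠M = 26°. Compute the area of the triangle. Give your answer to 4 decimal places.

area ≈ 690.9862

The third angle is ∠L = 180° − ∠M − ∠K = 31.00°.
Law of sines: KL = MK·sin M/sin L ≈ 37.45.
Law of sines: LM = MK·sin K/sin L ≈ 71.648.
Area = ½·MK·KL·sin K ≈ 690.99.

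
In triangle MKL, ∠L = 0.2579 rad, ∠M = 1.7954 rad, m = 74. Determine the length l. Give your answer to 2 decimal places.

The third angle is ∠K = π − ∠L − ∠M = 1.0883 rad.
Law of sines: l = m·sin L/sin M ≈ 19.36.

19.36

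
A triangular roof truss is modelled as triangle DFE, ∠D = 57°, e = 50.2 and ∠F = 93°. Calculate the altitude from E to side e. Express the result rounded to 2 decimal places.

h_E ≈ 84.09

The third angle is ∠E = 180° − ∠D − ∠F = 30.00°.
Law of sines: d = e·sin D/sin E ≈ 84.203.
Law of sines: f = e·sin F/sin E ≈ 100.26.
Area = ½·e·d·sin F ≈ 2110.6.
The altitude from E has length 2·area/e ≈ 84.087.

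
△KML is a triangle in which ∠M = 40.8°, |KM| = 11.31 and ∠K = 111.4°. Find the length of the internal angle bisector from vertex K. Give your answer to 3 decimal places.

t_K ≈ 7.438

The third angle is ∠L = 180° − ∠K − ∠M = 27.80°.
Law of sines: |ML| = |KM|·sin K/sin L ≈ 22.578.
Law of sines: |LK| = |KM|·sin M/sin L ≈ 15.846.
The bisector from K has length 2·|LK|·|KM|·cos(∠K/2)/(|LK|+|KM|) ≈ 7.438.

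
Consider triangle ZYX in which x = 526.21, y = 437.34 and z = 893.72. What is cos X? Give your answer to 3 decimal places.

By the law of cosines, cos X = (z² + y² − x²) / (2·z·y) ≈ 0.91223, so ∠X ≈ 24.19°.

cos X ≈ 0.912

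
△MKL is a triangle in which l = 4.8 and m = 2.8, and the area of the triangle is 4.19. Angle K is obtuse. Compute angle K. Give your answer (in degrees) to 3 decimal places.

141.427

From area = ½·l·m·sin K, we get sin K = 2·area/(l·m) ≈ 0.62351.
Taking the obtuse solution, ∠K ≈ 141.43°.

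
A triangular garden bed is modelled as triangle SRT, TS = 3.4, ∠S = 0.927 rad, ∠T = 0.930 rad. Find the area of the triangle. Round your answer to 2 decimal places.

3.86

The third angle is ∠R = π − ∠T − ∠S = 1.285 rad.
Law of sines: RT = TS·sin S/sin R ≈ 2.8347.
Law of sines: SR = TS·sin T/sin R ≈ 2.8411.
Area = ½·TS·RT·sin T ≈ 3.863.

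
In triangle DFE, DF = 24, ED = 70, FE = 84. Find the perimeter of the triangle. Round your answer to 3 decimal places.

perimeter ≈ 178.000

Perimeter = 84 + 70 + 24 = 178.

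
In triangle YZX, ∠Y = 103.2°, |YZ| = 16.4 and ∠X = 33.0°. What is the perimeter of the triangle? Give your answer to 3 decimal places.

perimeter ≈ 66.558

The third angle is ∠Z = 180° − ∠X − ∠Y = 43.80°.
Law of sines: |ZX| = |YZ|·sin Y/sin X ≈ 29.316.
Law of sines: |XY| = |YZ|·sin Z/sin X ≈ 20.842.
Semiperimeter s = (29.316+20.842+16.4)/2 = 33.279.
Perimeter = 29.316 + 20.842 + 16.4 = 66.558.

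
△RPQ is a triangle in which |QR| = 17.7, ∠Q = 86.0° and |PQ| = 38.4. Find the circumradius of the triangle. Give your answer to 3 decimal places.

20.623

By the law of cosines, |RP|² = |PQ|² + |QR|² − 2·|PQ|·|QR|·cos Q = 1693, so |RP| ≈ 41.146.
Area = ½·|PQ|·|QR|·sin Q ≈ 339.01.
Circumradius = |RP|/(2 sin Q) ≈ 20.623.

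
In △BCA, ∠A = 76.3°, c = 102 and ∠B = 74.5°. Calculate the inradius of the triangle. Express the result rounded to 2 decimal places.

r ≈ 39.41

The third angle is ∠C = 180° − ∠A − ∠B = 29.20°.
Law of sines: b = c·sin B/sin C ≈ 201.47.
Law of sines: a = c·sin A/sin C ≈ 203.13.
Area = ½·c·b·sin A ≈ 9982.8.
Semiperimeter s = (201.47+102+203.13)/2 = 253.3.
Inradius = area/s = 9982.8/253.3 ≈ 39.411.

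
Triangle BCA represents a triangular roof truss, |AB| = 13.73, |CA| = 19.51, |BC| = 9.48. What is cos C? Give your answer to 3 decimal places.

0.762

By the law of cosines, cos C = (|BC|² + |CA|² − |AB|²) / (2·|BC|·|CA|) ≈ 0.76234, so ∠C ≈ 40.33°.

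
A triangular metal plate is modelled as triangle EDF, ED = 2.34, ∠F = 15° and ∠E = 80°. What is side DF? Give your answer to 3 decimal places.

The third angle is ∠D = 180° − ∠F − ∠E = 85.00°.
Law of sines: DF = ED·sin E/sin F ≈ 8.9037.

8.904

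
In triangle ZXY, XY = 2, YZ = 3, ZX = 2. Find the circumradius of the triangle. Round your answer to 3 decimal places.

1.512

By the law of cosines, cos Z = (YZ² + ZX² − XY²) / (2·YZ·ZX) ≈ 0.75000, so ∠Z ≈ 41.41°.
Circumradius = XY/(2 sin Z) ≈ 1.5119.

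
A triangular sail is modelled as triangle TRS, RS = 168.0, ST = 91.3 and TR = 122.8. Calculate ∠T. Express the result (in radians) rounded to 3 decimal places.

1.787

By the law of cosines, cos T = (ST² + TR² − RS²) / (2·ST·TR) ≈ -0.21444, so ∠T ≈ 1.787 rad.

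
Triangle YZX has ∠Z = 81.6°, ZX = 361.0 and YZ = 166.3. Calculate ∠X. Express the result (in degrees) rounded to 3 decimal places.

∠X ≈ 26.040°

By the law of cosines, XY² = YZ² + ZX² − 2·YZ·ZX·cos Z = 1.4044e+05, so XY ≈ 374.75.
Law of cosines again: cos X = (ZX² + XY² − YZ²)/(2·ZX·XY) ≈ 0.89849, so ∠X ≈ 26.04°.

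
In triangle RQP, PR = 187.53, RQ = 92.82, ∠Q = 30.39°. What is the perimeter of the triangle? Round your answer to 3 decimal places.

Law of sines: sin P = RQ·sin Q/PR ≈ 0.25039.
Since PR ≥ RQ, only the acute value applies: ∠P ≈ 14.50°.
Then ∠R = 180° − ∠Q − ∠P ≈ 135.11°.
Law of sines gives QP = PR·sin R/sin Q ≈ 261.62.
Semiperimeter s = (261.62+187.53+92.82)/2 = 270.99.
Perimeter = 261.62 + 187.53 + 92.82 = 541.97.

perimeter ≈ 541.973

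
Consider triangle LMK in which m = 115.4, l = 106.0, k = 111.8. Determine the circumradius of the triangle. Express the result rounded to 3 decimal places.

64.238

By the law of cosines, cos L = (m² + k² − l²) / (2·m·k) ≈ 0.56506, so ∠L ≈ 55.59°.
Circumradius = l/(2 sin L) ≈ 64.238.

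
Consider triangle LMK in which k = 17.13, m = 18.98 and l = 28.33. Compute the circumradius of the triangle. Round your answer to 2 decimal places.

14.55

By the law of cosines, cos L = (m² + k² − l²) / (2·m·k) ≈ -0.22900, so ∠L ≈ 103.24°.
Circumradius = l/(2 sin L) ≈ 14.552.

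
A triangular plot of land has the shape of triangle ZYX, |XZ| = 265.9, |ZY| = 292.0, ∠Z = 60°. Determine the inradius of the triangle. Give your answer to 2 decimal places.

By the law of cosines, |YX|² = |XZ|² + |ZY|² − 2·|XZ|·|ZY|·cos Z = 78324, so |YX| ≈ 279.86.
Area = ½·|XZ|·|ZY|·sin Z ≈ 33620.
Semiperimeter s = (279.86+265.9+292)/2 = 418.88.
Inradius = area/s = 33620/418.88 ≈ 80.262.

80.26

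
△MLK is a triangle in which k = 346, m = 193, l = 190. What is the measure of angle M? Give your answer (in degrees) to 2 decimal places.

By the law of cosines, cos M = (l² + k² − m²) / (2·l·k) ≈ 0.90179, so ∠M ≈ 25.61°.

25.61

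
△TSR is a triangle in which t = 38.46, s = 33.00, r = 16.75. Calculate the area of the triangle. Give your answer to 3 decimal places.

Semiperimeter p = (38.46 + 33 + 16.75)/2 = 44.105.
Heron's formula: area = √(44.105·5.645·11.105·27.355) ≈ 275.01.

area ≈ 275.013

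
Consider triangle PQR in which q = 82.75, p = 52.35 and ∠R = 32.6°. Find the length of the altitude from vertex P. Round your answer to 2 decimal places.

h_P ≈ 44.58

By the law of cosines, r² = p² + q² − 2·p·q·cos R = 2289.1, so r ≈ 47.845.
Area = ½·p·q·sin R ≈ 1167.
The altitude from P has length 2·area/p ≈ 44.583.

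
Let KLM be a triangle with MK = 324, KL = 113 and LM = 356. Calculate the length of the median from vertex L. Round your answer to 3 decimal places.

208.587

Median from L: ½√(2·KL² + 2·LM² − MK²) ≈ 208.59.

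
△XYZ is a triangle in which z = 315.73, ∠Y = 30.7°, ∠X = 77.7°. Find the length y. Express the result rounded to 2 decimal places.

The third angle is ∠Z = 180° − ∠X − ∠Y = 71.60°.
Law of sines: y = z·sin Y/sin Z ≈ 169.88.

169.88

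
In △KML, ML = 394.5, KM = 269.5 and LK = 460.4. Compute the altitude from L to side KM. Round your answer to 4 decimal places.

Semiperimeter s = (394.5 + 460.4 + 269.5)/2 = 562.2.
Heron's formula: area = √(562.2·167.7·101.8·292.7) ≈ 53003.
The altitude from L has length 2·area/KM ≈ 393.34.

h_L ≈ 393.3403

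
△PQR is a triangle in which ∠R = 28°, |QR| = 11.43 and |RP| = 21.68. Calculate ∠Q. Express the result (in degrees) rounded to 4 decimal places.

∠Q ≈ 127.1524°

By the law of cosines, |PQ|² = |QR|² + |RP|² − 2·|QR|·|RP|·cos R = 163.07, so |PQ| ≈ 12.77.
Law of cosines again: cos Q = (|PQ|² + |QR|² − |RP|²)/(2·|PQ|·|QR|) ≈ -0.60394, so ∠Q ≈ 127.15°.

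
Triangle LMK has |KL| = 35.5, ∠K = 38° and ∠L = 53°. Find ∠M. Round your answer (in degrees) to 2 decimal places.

The third angle is ∠M = 180° − ∠K − ∠L = 89.00°.

89.00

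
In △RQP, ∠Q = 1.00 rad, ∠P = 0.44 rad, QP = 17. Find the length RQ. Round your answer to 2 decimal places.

7.30

The third angle is ∠R = π − ∠Q − ∠P = 1.702 rad.
Law of sines: RQ = QP·sin P/sin R ≈ 7.3034.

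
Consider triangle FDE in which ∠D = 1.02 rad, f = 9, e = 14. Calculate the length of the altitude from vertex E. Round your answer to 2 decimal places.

By the law of cosines, d² = e² + f² − 2·e·f·cos D = 145.11, so d ≈ 12.046.
Area = ½·e·f·sin D ≈ 53.683.
The altitude from E has length 2·area/e ≈ 7.669.

7.67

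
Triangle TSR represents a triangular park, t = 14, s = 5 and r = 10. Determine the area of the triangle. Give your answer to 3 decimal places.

Semiperimeter p = (14 + 5 + 10)/2 = 14.5.
Heron's formula: area = √(14.5·0.5·9.5·4.5) ≈ 17.605.

17.605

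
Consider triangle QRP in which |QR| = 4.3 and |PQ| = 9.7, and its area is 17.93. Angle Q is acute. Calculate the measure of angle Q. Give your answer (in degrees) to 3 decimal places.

From area = ½·|PQ|·|QR|·sin Q, we get sin Q = 2·area/(|PQ|·|QR|) ≈ 0.85975.
Taking the acute solution, ∠Q ≈ 59.29°.

59.288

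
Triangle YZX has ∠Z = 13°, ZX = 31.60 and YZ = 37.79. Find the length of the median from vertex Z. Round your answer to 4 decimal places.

34.4738

By the law of cosines, XY² = YZ² + ZX² − 2·YZ·ZX·cos Z = 99.529, so XY ≈ 9.9764.
Median from Z: ½√(2·YZ² + 2·ZX² − XY²) ≈ 34.474.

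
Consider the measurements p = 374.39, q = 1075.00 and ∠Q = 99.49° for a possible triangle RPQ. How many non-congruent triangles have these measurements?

p·sin Q = 374.39·sin(99.49°) ≈ 369.3.
Since ∠Q is not acute, a triangle exists only if q > p; here q > p, so there is exactly one triangle.

1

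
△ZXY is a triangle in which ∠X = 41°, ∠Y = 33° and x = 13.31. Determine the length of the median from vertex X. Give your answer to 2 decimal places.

The third angle is ∠Z = 180° − ∠X − ∠Y = 106.00°.
Law of sines: z = x·sin Z/sin X ≈ 19.502.
Law of sines: y = x·sin Y/sin X ≈ 11.05.
Median from X: ½√(2·y² + 2·z² − x²) ≈ 14.385.

m_X ≈ 14.38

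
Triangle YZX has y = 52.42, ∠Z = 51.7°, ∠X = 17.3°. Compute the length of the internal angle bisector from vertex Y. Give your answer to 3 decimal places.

t_Y ≈ 13.717

The third angle is ∠Y = 180° − ∠Z − ∠X = 111.00°.
Law of sines: z = y·sin Z/sin Y ≈ 44.065.
Law of sines: x = y·sin X/sin Y ≈ 16.697.
The bisector from Y has length 2·z·x·cos(∠Y/2)/(z+x) ≈ 13.717.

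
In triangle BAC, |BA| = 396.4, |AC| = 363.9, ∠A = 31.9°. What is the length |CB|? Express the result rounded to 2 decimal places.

By the law of cosines, |CB|² = |BA|² + |AC|² − 2·|BA|·|AC|·cos A = 44628, so |CB| ≈ 211.25.

211.25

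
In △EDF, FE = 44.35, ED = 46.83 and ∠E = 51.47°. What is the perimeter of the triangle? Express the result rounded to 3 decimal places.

perimeter ≈ 130.834

By the law of cosines, DF² = FE² + ED² − 2·FE·ED·cos E = 1572.5, so DF ≈ 39.654.
Semiperimeter s = (39.654+44.35+46.83)/2 = 65.417.
Perimeter = 39.654 + 44.35 + 46.83 = 130.83.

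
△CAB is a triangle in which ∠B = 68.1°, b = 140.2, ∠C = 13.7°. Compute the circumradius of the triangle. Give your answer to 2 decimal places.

The third angle is ∠A = 180° − ∠B − ∠C = 98.20°.
Law of sines: c = b·sin C/sin B ≈ 35.787.
Law of sines: a = b·sin A/sin B ≈ 149.56.
Circumradius = b/(2 sin B) ≈ 75.552.

R ≈ 75.55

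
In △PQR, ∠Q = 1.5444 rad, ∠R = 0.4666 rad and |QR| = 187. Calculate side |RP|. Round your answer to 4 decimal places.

206.6344

The third angle is ∠P = π − ∠Q − ∠R = 1.1306 rad.
Law of sines: |RP| = |QR|·sin Q/sin P ≈ 206.63.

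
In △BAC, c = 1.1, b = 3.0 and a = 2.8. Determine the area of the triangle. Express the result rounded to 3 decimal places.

Semiperimeter s = (3 + 2.8 + 1.1)/2 = 3.45.
Heron's formula: area = √(3.45·0.45·0.65·2.35) ≈ 1.5399.

1.540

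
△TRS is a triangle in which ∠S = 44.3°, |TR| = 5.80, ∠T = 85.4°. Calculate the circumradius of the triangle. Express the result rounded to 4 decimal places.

The third angle is ∠R = 180° − ∠S − ∠T = 50.30°.
Law of sines: |RS| = |TR|·sin T/sin S ≈ 8.2778.
Law of sines: |ST| = |TR|·sin R/sin S ≈ 6.3895.
Circumradius = |TR|/(2 sin S) ≈ 4.1523.

4.1523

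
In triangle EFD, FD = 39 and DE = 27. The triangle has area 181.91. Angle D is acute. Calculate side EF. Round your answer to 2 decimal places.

16.54

From area = ½·FD·DE·sin D, we get sin D = 2·area/(FD·DE) ≈ 0.34551.
Taking the acute solution, ∠D ≈ 0.353 rad.
Law of cosines then gives EF ≈ 16.544.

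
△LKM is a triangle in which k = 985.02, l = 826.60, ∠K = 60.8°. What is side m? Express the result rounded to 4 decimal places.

1073.8014

Law of sines: sin L = l·sin K/k ≈ 0.73253.
Since k ≥ l, only the acute value applies: ∠L ≈ 47.10°.
Then ∠M = 180° − ∠K − ∠L ≈ 72.10°.
Law of sines gives m = k·sin M/sin K ≈ 1073.8.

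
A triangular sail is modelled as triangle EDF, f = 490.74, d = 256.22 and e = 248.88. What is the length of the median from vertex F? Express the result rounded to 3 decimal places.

59.904

Median from F: ½√(2·e² + 2·d² − f²) ≈ 59.904.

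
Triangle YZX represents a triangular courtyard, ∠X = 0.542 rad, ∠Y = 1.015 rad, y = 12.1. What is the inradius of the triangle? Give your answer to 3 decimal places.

The third angle is ∠Z = π − ∠X − ∠Y = 1.585 rad.
Law of sines: z = y·sin Z/sin Y ≈ 14.243.
Law of sines: x = y·sin X/sin Y ≈ 7.3478.
Area = ½·y·z·sin X ≈ 44.45.
Semiperimeter s = (12.1+14.243+7.3478)/2 = 16.845.
Inradius = area/s = 44.45/16.845 ≈ 2.6387.

r ≈ 2.639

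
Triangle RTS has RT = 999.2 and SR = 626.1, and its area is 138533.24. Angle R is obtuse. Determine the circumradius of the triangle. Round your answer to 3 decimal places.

From area = ½·SR·RT·sin R, we get sin R = 2·area/(SR·RT) ≈ 0.44288.
Taking the obtuse solution, ∠R ≈ 153.71°.
Law of cosines then gives TS ≈ 1585.
Circumradius = TS/(2 sin R) ≈ 1789.4.

1789.408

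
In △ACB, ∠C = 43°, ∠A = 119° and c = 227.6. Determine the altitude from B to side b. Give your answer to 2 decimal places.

h_B ≈ 199.06

The third angle is ∠B = 180° − ∠A − ∠C = 18.00°.
Law of sines: a = c·sin A/sin C ≈ 291.88.
Law of sines: b = c·sin B/sin C ≈ 103.13.
Area = ½·c·a·sin B ≈ 10264.
The altitude from B has length 2·area/b ≈ 199.06.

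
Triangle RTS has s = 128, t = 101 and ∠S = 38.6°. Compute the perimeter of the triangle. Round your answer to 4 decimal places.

perimeter ≈ 419.3495

Law of sines: sin T = t·sin S/s ≈ 0.49228.
Since s ≥ t, only the acute value applies: ∠T ≈ 29.49°.
Then ∠R = 180° − ∠S − ∠T ≈ 111.91°.
Law of sines gives r = s·sin R/sin S ≈ 190.35.
Semiperimeter p = (190.35+101+128)/2 = 209.67.
Perimeter = 190.35 + 101 + 128 = 419.35.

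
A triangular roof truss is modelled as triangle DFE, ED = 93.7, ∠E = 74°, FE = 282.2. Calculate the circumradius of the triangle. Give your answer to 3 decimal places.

By the law of cosines, DF² = FE² + ED² − 2·FE·ED·cos E = 73840, so DF ≈ 271.73.
Area = ½·FE·ED·sin E ≈ 12709.
Circumradius = DF/(2 sin E) ≈ 141.34.

R ≈ 141.343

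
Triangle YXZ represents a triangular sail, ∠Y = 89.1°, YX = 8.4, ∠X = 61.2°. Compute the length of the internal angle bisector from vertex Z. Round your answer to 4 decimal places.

The third angle is ∠Z = 180° − ∠Y − ∠X = 29.70°.
Law of sines: XZ = YX·sin Y/sin Z ≈ 16.952.
Law of sines: ZY = YX·sin X/sin Z ≈ 14.857.
The bisector from Z has length 2·XZ·ZY·cos(∠Z/2)/(XZ+ZY) ≈ 15.307.

t_Z ≈ 15.3065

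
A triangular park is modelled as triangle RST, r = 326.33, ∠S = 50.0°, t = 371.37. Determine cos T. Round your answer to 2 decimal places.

cos T ≈ 0.29

By the law of cosines, s² = t² + r² − 2·t·r·cos S = 88609, so s ≈ 297.67.
Law of cosines again: cos T = (r² + s² − t²)/(2·r·s) ≈ 0.29434, so ∠T ≈ 72.88°.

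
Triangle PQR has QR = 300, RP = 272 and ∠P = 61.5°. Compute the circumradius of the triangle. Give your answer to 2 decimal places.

170.68

Law of sines: sin Q = RP·sin P/QR ≈ 0.79679.
Since QR ≥ RP, only the acute value applies: ∠Q ≈ 52.83°.
Then ∠R = 180° − ∠P − ∠Q ≈ 65.67°.
Law of sines gives PQ = QR·sin R/sin P ≈ 311.06.
Circumradius = QR/(2 sin P) ≈ 170.68.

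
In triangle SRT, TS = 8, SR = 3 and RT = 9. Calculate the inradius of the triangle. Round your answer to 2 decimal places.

1.18

Semiperimeter s = (9 + 8 + 3)/2 = 10.
Heron's formula: area = √(10·1·2·7) ≈ 11.832.
Inradius = area/s = 11.832/10 ≈ 1.1832.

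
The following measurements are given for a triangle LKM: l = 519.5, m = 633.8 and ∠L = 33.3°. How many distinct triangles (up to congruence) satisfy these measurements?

m·sin L = 633.8·sin(33.3°) ≈ 348.
Since m sin L < l < m (348 < 519.5 < 633.8), two triangles exist.

2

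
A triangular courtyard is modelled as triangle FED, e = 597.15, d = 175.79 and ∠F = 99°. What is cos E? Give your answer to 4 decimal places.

0.4152

By the law of cosines, f² = e² + d² − 2·e·d·cos F = 4.2033e+05, so f ≈ 648.33.
Law of cosines again: cos E = (d² + f² − e²)/(2·d·f) ≈ 0.41523, so ∠E ≈ 65.47°.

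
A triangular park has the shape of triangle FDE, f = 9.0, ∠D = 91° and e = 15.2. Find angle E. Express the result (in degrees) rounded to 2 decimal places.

By the law of cosines, d² = e² + f² − 2·e·f·cos D = 316.81, so d ≈ 17.799.
Law of cosines again: cos E = (f² + d² − e²)/(2·f·d) ≈ 0.52054, so ∠E ≈ 58.63°.

∠E ≈ 58.63°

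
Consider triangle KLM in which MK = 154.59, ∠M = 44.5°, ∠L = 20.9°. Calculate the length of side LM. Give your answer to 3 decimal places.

The third angle is ∠K = 180° − ∠L − ∠M = 114.60°.
Law of sines: LM = MK·sin K/sin L ≈ 394.01.

394.011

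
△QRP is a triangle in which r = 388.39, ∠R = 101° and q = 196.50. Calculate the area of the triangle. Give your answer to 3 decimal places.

Law of sines: sin Q = q·sin R/r ≈ 0.49664.
Since r ≥ q, only the acute value applies: ∠Q ≈ 29.78°.
Then ∠P = 180° − ∠R − ∠Q ≈ 49.22°.
Law of sines gives p = r·sin P/sin R ≈ 299.61.
Area = ½·r·q·sin P ≈ 28896.

28896.027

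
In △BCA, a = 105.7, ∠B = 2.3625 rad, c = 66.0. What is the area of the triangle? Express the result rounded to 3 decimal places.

Area = ½·c·a·sin B ≈ 2450.9.

2450.858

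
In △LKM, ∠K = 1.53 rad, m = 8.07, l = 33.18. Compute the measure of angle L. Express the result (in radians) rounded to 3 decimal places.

By the law of cosines, k² = m² + l² − 2·m·l·cos K = 1144.2, so k ≈ 33.826.
Law of cosines again: cos L = (k² + m² − l²)/(2·k·m) ≈ 0.19857, so ∠L ≈ 1.371 rad.

∠L ≈ 1.371 rad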